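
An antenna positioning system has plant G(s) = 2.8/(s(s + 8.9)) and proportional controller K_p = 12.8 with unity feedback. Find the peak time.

T_p = 0.784 s

Closed-loop characteristic equation: s² + 8.9s + 35.84 = 0, so ω_n = 5.987 rad/s and ζ = 8.9/(2·5.987) = 0.7433.
Damped frequency ω_d = ω_n√(1−ζ²) = 4.005 rad/s, so peak time T_p = π/ω_d = 0.784 s.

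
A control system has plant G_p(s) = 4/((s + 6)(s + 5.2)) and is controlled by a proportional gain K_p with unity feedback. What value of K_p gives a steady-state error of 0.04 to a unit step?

The loop is type 0, so e_ss(step) = 1/(1 + K_pos) with K_pos = K_p·G_p(0).
G_p(0) = 0.1282. Require 1/(1 + K_p·0.1282) = 0.04, so 1 + 0.1282·K_p = 25.
K_p = (25 − 1)/0.1282 = 187.

K_p = 187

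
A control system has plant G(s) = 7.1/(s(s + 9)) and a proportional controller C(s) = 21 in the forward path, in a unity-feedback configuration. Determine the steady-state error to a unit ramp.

0.0604

The loop has one pole at the origin (type 1). Velocity error constant K_v = lim_{s→0} s·C(s)G(s) = 21·7.1/9 = 16.57.
Steady-state error to a unit ramp: e_ss = 1/K_v = 0.0604.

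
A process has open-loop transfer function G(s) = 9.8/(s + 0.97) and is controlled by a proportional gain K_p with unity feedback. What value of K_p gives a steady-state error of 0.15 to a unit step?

K_p = 0.561

Steady-state error for a unit step on this type-0 loop is 1/(1 + K_p·G(0)).
G(0) = 10.1. Require 1/(1 + K_p·10.1) = 0.15, so 1 + 10.1·K_p = 6.667.
K_p = (6.667 − 1)/10.1 = 0.561.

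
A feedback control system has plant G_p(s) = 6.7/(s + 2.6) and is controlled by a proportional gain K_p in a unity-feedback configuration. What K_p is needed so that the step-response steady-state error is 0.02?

K_p = 19

Steady-state error for a unit step on this type-0 loop is 1/(1 + K_p·G_p(0)).
G_p(0) = 2.577. Require 1/(1 + K_p·2.577) = 0.02, so 1 + 2.577·K_p = 50.
K_p = (50 − 1)/2.577 = 19.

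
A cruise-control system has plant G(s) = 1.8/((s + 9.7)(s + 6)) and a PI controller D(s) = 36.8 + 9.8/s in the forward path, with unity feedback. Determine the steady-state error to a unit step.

0

The open loop D(s)G(s) has a pole at the origin (type 1), so the static position error constant is infinite and e_ss = 1/(1+∞) = 0.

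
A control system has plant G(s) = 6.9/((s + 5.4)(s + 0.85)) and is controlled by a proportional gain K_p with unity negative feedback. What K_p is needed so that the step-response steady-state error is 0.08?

K_p = 7.65

Steady-state error for a unit step on this type-0 loop is 1/(1 + K_p·G(0)).
G(0) = 1.503. Require 1/(1 + K_p·1.503) = 0.08, so 1 + 1.503·K_p = 12.5.
K_p = (12.5 − 1)/1.503 = 7.65.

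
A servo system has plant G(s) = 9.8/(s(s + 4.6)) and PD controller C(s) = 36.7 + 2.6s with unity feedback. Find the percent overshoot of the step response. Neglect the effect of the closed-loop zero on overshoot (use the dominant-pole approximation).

Forward path: (36.7 + 2.6s)·9.8/(s(s+4.6)). The closed-loop characteristic equation is s² + (4.6 + 9.8·2.6)s + 9.8·36.7 = 0.
That is s² + 30.08s + 359.7 = 0, so ω_n = 18.96 rad/s and ζ = 30.08/(2·18.96) = 0.7931.
%OS = 100·exp(−πζ/√(1−ζ²)) = 1.67%.

1.67%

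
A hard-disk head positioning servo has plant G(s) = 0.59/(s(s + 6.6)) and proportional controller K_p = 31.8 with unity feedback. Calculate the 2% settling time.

Closed-loop characteristic equation: s² + 6.6s + 18.76 = 0, so ω_n = 4.332 rad/s and ζ = 6.6/(2·4.332) = 0.7619.
2% settling time T_s ≈ 4/(ζω_n) = 4/3.3 = 1.21 s.

T_s ≈ 1.21 s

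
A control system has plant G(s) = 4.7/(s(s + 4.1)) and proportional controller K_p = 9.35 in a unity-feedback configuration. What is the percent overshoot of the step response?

36%

From 1 + K_pG(s) = 0: s² + 4.1s + 43.95 = 0 ⇒ ω_n = 6.629, ζ = 0.3092.
%OS = 100·exp(−πζ/√(1−ζ²)) = 100·exp(−π·0.3092/√0.9044) = 36%.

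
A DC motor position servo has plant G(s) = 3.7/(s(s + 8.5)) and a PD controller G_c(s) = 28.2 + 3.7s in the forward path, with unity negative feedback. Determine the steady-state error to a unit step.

0

The open loop G_c(s)G(s) has a pole at the origin (type 1), so the static position error constant is infinite and e_ss = 1/(1+∞) = 0.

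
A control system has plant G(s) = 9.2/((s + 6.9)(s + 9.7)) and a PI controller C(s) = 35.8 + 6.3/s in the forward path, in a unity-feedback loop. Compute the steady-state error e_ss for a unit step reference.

0

The open loop C(s)G(s) has a pole at the origin (type 1), so the static position error constant is infinite and e_ss = 1/(1+∞) = 0.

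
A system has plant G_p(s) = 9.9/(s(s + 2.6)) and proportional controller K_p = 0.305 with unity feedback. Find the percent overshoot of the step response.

Closed-loop characteristic equation: s² + 2.6s + 3.019 = 0, so ω_n = 1.738 rad/s and ζ = 2.6/(2·1.738) = 0.7481.
%OS = 100·exp(−πζ/√(1−ζ²)) = 100·exp(−π·0.7481/√0.4403) = 2.9%.

2.9%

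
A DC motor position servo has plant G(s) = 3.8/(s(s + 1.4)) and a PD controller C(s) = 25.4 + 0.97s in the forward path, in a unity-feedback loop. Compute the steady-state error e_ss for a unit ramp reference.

0.0145

The loop has one pole at the origin (type 1). Velocity error constant K_v = lim_{s→0} s·C(s)G(s) = 25.4·3.8/1.4 = 68.94.
Steady-state error to a unit ramp: e_ss = 1/K_v = 0.0145.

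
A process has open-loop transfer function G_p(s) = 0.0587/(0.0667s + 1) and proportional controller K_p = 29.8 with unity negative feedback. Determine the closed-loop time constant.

Closed loop: T(s) = K_p·G_p/(1+K_p·G_p) = 1.749/(0.0667s + 1 + 1.749), with pole at s = −(1 + 1.749)/0.0667 = −41.22.
Closed-loop time constant τ = 1/41.22 = 0.0243 s.

τ = 0.0243 s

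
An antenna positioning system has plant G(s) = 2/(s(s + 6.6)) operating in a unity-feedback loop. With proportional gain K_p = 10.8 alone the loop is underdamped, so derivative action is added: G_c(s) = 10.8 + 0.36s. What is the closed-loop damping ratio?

ζ = 0.788

Forward path: (10.8 + 0.36s)·2/(s(s+6.6)). The closed-loop characteristic equation is s² + (6.6 + 2·0.36)s + 2·10.8 = 0.
That is s² + 7.32s + 21.6 = 0, so ω_n = 4.648 rad/s and ζ = 7.32/(2·4.648) = 0.7875.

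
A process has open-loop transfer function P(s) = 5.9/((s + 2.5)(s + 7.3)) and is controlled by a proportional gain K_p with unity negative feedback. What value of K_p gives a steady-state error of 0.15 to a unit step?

K_p = 17.5

The loop is type 0, so e_ss(step) = 1/(1 + K_pos) with K_pos = K_p·P(0).
P(0) = 0.3233. Require 1/(1 + K_p·0.3233) = 0.15, so 1 + 0.3233·K_p = 6.667.
K_p = (6.667 − 1)/0.3233 = 17.5.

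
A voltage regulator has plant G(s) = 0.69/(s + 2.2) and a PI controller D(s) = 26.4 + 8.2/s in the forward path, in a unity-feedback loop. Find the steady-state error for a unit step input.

The open loop D(s)G(s) has a pole at the origin (type 1), so the static position error constant is infinite and e_ss = 1/(1+∞) = 0.

0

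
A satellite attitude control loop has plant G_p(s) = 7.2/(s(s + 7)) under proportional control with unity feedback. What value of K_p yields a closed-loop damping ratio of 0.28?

K_p = 21.7

Closed-loop characteristic equation: s² + 7s + K_p·7.2 = 0.
So ω_n = √(7.2K_p) and 2ζω_n = 7, giving ζ = 7/(2√(7.2K_p)).
Setting ζ = 0.28: √(7.2K_p) = 7/(2·0.28) = 12.5, so K_p = 156.2/7.2 = 21.7.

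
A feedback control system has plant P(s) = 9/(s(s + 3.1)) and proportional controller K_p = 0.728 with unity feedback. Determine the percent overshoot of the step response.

9.16%

From 1 + K_pP(s) = 0: s² + 3.1s + 6.552 = 0 ⇒ ω_n = 2.56, ζ = 0.6055.
%OS = 100·exp(−πζ/√(1−ζ²)) = 100·exp(−π·0.6055/√0.6333) = 9.16%.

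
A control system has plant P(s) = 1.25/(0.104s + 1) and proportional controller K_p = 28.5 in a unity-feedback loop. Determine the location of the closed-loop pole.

Closed loop: T(s) = K_p·P/(1+K_p·P) = 35.62/(0.104s + 1 + 35.62), with pole at s = −(1 + 35.62)/0.104 = −352.2.

s = -352.2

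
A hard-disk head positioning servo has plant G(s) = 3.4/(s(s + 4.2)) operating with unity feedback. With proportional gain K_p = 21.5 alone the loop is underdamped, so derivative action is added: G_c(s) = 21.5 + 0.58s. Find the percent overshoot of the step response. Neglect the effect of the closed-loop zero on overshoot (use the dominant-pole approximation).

29.6%

Forward path: (21.5 + 0.58s)·3.4/(s(s+4.2)). The closed-loop characteristic equation is s² + (4.2 + 3.4·0.58)s + 3.4·21.5 = 0.
That is s² + 6.172s + 73.1 = 0, so ω_n = 8.55 rad/s and ζ = 6.172/(2·8.55) = 0.3609.
%OS = 100·exp(−πζ/√(1−ζ²)) = 29.6%.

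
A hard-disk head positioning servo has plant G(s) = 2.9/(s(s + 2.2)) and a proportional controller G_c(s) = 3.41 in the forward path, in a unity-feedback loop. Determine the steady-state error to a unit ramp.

The loop has one pole at the origin (type 1). Velocity error constant K_v = lim_{s→0} s·G_c(s)G(s) = 3.41·2.9/2.2 = 4.495.
Steady-state error to a unit ramp: e_ss = 1/K_v = 0.222.

0.222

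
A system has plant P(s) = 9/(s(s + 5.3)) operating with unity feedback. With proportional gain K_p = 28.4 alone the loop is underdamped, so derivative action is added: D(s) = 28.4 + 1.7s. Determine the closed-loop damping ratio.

Forward path: (28.4 + 1.7s)·9/(s(s+5.3)). The closed-loop characteristic equation is s² + (5.3 + 9·1.7)s + 9·28.4 = 0.
That is s² + 20.6s + 255.6 = 0, so ω_n = 15.99 rad/s and ζ = 20.6/(2·15.99) = 0.6443.

ζ = 0.644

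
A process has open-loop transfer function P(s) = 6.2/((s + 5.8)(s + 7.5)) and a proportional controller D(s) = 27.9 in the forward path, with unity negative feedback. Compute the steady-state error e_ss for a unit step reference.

The loop is type 0. Static position error constant K_pos = D(0)·P(0) = 27.9·0.1425 = 3.977.
Steady-state error to a unit step: e_ss = 1/(1+K_pos) = 1/4.977 = 0.201.

0.201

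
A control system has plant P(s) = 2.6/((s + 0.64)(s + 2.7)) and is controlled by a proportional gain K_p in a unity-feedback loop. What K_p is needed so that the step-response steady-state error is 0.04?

For a type-0 loop with proportional control, e_ss = 1/(1 + K_p·P(0)).
P(0) = 1.505. Require 1/(1 + K_p·1.505) = 0.04, so 1 + 1.505·K_p = 25.
K_p = (25 − 1)/1.505 = 16.

K_p = 16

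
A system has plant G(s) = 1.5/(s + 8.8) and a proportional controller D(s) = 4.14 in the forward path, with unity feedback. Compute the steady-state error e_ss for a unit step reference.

The loop is type 0. Static position error constant K_pos = D(0)·G(0) = 4.14·0.1705 = 0.7057.
Steady-state error to a unit step: e_ss = 1/(1+K_pos) = 1/1.706 = 0.586.

0.586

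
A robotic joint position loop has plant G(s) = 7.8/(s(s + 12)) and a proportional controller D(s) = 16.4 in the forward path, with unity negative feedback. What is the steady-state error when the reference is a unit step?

The open loop D(s)G(s) has a pole at the origin (type 1), so the static position error constant is infinite and e_ss = 1/(1+∞) = 0.

0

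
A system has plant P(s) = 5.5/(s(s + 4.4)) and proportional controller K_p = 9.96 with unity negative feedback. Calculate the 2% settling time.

Closed-loop characteristic equation: s² + 4.4s + 54.78 = 0, so ω_n = 7.401 rad/s and ζ = 4.4/(2·7.401) = 0.2972.
2% settling time T_s ≈ 4/(ζω_n) = 4/2.2 = 1.82 s.

T_s ≈ 1.82 s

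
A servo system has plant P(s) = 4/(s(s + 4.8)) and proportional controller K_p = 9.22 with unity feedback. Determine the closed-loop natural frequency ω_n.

ω_n = 6.07 rad/s

With unity feedback the closed-loop characteristic equation is s² + 4.8s + 9.22·4 = s² + 4.8s + 36.88 = 0.
So ω_n² = 36.88 ⇒ ω_n = 6.073 rad/s, and ζ = 4.8/(2ω_n) = 0.395.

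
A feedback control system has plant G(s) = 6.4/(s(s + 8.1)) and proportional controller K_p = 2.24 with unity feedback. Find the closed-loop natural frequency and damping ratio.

ω_n = 3.79 rad/s, ζ = 1.07

The closed-loop denominator is s(s+8.1) + 2.24·6.4 = s² + 8.1s + 14.34.
Matching s² + 2ζω_n s + ω_n²: ω_n = √14.34 = 3.786 rad/s and 2ζω_n = 8.1, so ζ = 8.1/(2·3.786) = 1.07.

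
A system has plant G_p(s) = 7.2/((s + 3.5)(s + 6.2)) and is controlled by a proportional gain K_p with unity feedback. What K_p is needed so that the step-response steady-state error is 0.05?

The loop is type 0, so e_ss(step) = 1/(1 + K_pos) with K_pos = K_p·G_p(0).
G_p(0) = 0.3318. Require 1/(1 + K_p·0.3318) = 0.05, so 1 + 0.3318·K_p = 20.
K_p = (20 − 1)/0.3318 = 57.3.

K_p = 57.3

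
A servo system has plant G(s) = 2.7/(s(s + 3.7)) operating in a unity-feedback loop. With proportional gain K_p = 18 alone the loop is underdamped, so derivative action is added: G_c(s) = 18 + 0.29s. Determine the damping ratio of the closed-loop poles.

Forward path: (18 + 0.29s)·2.7/(s(s+3.7)). The closed-loop characteristic equation is s² + (3.7 + 2.7·0.29)s + 2.7·18 = 0.
That is s² + 4.483s + 48.6 = 0, so ω_n = 6.971 rad/s and ζ = 4.483/(2·6.971) = 0.3215.

ζ = 0.322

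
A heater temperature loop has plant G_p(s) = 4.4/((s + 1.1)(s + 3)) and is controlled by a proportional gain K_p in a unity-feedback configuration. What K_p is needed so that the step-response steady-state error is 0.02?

K_p = 36.8

Steady-state error for a unit step on this type-0 loop is 1/(1 + K_p·G_p(0)).
G_p(0) = 1.333. Require 1/(1 + K_p·1.333) = 0.02, so 1 + 1.333·K_p = 50.
K_p = (50 − 1)/1.333 = 36.8.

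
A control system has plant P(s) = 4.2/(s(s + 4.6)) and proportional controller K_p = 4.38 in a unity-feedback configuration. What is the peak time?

T_p = 0.868 s

From 1 + K_pP(s) = 0: s² + 4.6s + 18.4 = 0 ⇒ ω_n = 4.289, ζ = 0.5362.
Damped frequency ω_d = ω_n√(1−ζ²) = 3.62 rad/s, so peak time T_p = π/ω_d = 0.868 s.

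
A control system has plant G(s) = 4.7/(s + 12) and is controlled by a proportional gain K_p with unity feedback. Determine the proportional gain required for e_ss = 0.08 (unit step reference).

Steady-state error for a unit step on this type-0 loop is 1/(1 + K_p·G(0)).
G(0) = 0.3917. Require 1/(1 + K_p·0.3917) = 0.08, so 1 + 0.3917·K_p = 12.5.
K_p = (12.5 − 1)/0.3917 = 29.4.

K_p = 29.4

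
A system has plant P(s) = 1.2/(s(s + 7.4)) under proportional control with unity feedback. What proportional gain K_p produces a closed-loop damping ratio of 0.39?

Closed-loop characteristic equation: s² + 7.4s + K_p·1.2 = 0.
So ω_n = √(1.2K_p) and 2ζω_n = 7.4, giving ζ = 7.4/(2√(1.2K_p)).
Setting ζ = 0.39: √(1.2K_p) = 7.4/(2·0.39) = 9.487, so K_p = 90.01/1.2 = 75.

K_p = 75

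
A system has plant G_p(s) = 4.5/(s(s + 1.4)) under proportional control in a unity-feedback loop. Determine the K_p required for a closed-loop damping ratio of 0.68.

K_p = 0.235

Closed-loop characteristic equation: s² + 1.4s + K_p·4.5 = 0.
So ω_n = √(4.5K_p) and 2ζω_n = 1.4, giving ζ = 1.4/(2√(4.5K_p)).
Setting ζ = 0.68: √(4.5K_p) = 1.4/(2·0.68) = 1.029, so K_p = 1.06/4.5 = 0.235.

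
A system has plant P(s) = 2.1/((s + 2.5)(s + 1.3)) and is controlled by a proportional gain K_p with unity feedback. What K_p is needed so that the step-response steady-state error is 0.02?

K_p = 75.8

Steady-state error for a unit step on this type-0 loop is 1/(1 + K_p·P(0)).
P(0) = 0.6462. Require 1/(1 + K_p·0.6462) = 0.02, so 1 + 0.6462·K_p = 50.
K_p = (50 − 1)/0.6462 = 75.8.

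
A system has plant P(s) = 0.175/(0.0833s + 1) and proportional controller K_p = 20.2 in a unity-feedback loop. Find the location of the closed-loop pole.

Closed loop: T(s) = K_p·P/(1+K_p·P) = 3.535/(0.0833s + 1 + 3.535), with pole at s = −(1 + 3.535)/0.0833 = −54.44.

s = -54.44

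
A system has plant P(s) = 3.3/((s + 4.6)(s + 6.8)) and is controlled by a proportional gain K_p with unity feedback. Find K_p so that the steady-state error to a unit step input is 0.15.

Steady-state error for a unit step on this type-0 loop is 1/(1 + K_p·P(0)).
P(0) = 0.1055. Require 1/(1 + K_p·0.1055) = 0.15, so 1 + 0.1055·K_p = 6.667.
K_p = (6.667 − 1)/0.1055 = 53.7.

K_p = 53.7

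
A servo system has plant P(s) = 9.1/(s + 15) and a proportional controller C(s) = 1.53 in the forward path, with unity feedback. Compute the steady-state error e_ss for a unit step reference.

0.519

The loop is type 0. Static position error constant K_pos = C(0)·P(0) = 1.53·0.6067 = 0.9282.
Steady-state error to a unit step: e_ss = 1/(1+K_pos) = 1/1.928 = 0.519.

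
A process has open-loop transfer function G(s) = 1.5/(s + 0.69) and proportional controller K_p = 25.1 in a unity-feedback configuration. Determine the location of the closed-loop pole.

Closed-loop transfer function: T(s) = K_p·G(s)/(1 + K_p·G(s)) = 37.65/(s + 0.69 + 37.65) = 37.65/(s + 38.34).
The closed-loop pole is at s = −38.34.

s = -38.34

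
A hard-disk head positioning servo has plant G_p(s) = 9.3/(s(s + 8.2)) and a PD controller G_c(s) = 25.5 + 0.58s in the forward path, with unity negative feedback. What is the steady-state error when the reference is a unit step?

The open loop G_c(s)G_p(s) has a pole at the origin (type 1), so the static position error constant is infinite and e_ss = 1/(1+∞) = 0.

0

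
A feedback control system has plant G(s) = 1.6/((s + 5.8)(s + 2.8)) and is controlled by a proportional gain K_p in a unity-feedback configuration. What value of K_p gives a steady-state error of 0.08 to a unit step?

The loop is type 0, so e_ss(step) = 1/(1 + K_pos) with K_pos = K_p·G(0).
G(0) = 0.09852. Require 1/(1 + K_p·0.09852) = 0.08, so 1 + 0.09852·K_p = 12.5.
K_p = (12.5 − 1)/0.09852 = 117.

K_p = 117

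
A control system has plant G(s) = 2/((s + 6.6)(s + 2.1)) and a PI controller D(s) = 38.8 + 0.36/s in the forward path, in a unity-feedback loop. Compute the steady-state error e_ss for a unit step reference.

The open loop D(s)G(s) has a pole at the origin (type 1), so the static position error constant is infinite and e_ss = 1/(1+∞) = 0.

0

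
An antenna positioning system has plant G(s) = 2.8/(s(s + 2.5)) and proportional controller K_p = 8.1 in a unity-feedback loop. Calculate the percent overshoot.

42.5%

Closed-loop characteristic equation: s² + 2.5s + 22.68 = 0, so ω_n = 4.762 rad/s and ζ = 2.5/(2·4.762) = 0.2625.
%OS = 100·exp(−πζ/√(1−ζ²)) = 100·exp(−π·0.2625/√0.9311) = 42.5%.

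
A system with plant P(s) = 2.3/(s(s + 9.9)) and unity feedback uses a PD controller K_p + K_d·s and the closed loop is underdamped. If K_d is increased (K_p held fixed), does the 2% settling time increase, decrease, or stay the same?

decrease

Characteristic equation s² + (9.9 + 2.3K_d)s + 2.3K_p = 0: raising K_d increases ζω_n = (9.9+2.3K_d)/2 while the loop stays underdamped, so T_s ≈ 4/(ζω_n) decreases.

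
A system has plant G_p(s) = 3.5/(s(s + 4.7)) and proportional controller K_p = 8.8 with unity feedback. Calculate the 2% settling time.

T_s ≈ 1.7 s

The closed-loop denominator s² + 4.7s + 30.8 gives ω_n = √30.8 = 5.55 and ζ = 4.7/(2ω_n) = 0.4234.
2% settling time T_s ≈ 4/(ζω_n) = 4/2.35 = 1.7 s.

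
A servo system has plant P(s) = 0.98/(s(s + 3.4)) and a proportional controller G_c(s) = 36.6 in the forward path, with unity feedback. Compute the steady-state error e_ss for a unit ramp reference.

The loop has one pole at the origin (type 1). Velocity error constant K_v = lim_{s→0} s·G_c(s)P(s) = 36.6·0.98/3.4 = 10.55.
Steady-state error to a unit ramp: e_ss = 1/K_v = 0.0948.

0.0948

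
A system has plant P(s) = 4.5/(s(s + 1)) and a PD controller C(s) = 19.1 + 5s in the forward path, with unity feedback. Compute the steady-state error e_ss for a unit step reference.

0

The open loop C(s)P(s) has a pole at the origin (type 1), so the static position error constant is infinite and e_ss = 1/(1+∞) = 0.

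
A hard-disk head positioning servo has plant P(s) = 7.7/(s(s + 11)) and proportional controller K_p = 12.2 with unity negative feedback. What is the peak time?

T_p = 0.394 s

Closed-loop characteristic equation: s² + 11s + 93.94 = 0, so ω_n = 9.692 rad/s and ζ = 11/(2·9.692) = 0.5675.
Damped frequency ω_d = ω_n√(1−ζ²) = 7.981 rad/s, so peak time T_p = π/ω_d = 0.394 s.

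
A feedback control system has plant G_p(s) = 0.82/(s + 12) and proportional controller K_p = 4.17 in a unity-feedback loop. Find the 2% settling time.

Closed-loop transfer function: T(s) = K_p·G_p(s)/(1 + K_p·G_p(s)) = 3.419/(s + 12 + 3.419) = 3.419/(s + 15.42).
Time constant τ = 1/15.42 = 0.06485 s, so the 2% settling time is about 4τ = 0.259 s.

T_s ≈ 0.259 s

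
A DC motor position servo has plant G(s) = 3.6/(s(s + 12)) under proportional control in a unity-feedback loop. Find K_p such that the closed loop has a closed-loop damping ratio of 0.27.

Closed-loop characteristic equation: s² + 12s + K_p·3.6 = 0.
So ω_n = √(3.6K_p) and 2ζω_n = 12, giving ζ = 12/(2√(3.6K_p)).
Setting ζ = 0.27: √(3.6K_p) = 12/(2·0.27) = 22.22, so K_p = 493.8/3.6 = 137.

K_p = 137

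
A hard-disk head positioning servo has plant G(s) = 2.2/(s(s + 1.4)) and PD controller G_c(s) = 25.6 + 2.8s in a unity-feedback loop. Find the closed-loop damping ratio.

Forward path: (25.6 + 2.8s)·2.2/(s(s+1.4)). The closed-loop characteristic equation is s² + (1.4 + 2.2·2.8)s + 2.2·25.6 = 0.
That is s² + 7.56s + 56.32 = 0, so ω_n = 7.505 rad/s and ζ = 7.56/(2·7.505) = 0.5037.

ζ = 0.504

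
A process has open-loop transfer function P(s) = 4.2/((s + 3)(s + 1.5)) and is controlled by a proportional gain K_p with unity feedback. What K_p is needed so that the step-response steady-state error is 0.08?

Steady-state error for a unit step on this type-0 loop is 1/(1 + K_p·P(0)).
P(0) = 0.9333. Require 1/(1 + K_p·0.9333) = 0.08, so 1 + 0.9333·K_p = 12.5.
K_p = (12.5 − 1)/0.9333 = 12.3.

K_p = 12.3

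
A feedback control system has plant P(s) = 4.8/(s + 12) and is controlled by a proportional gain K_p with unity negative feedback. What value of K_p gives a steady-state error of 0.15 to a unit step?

The loop is type 0, so e_ss(step) = 1/(1 + K_pos) with K_pos = K_p·P(0).
P(0) = 0.4. Require 1/(1 + K_p·0.4) = 0.15, so 1 + 0.4·K_p = 6.667.
K_p = (6.667 − 1)/0.4 = 14.2.

K_p = 14.2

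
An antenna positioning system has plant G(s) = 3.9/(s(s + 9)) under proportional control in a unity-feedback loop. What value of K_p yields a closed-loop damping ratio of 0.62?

Closed-loop characteristic equation: s² + 9s + K_p·3.9 = 0.
So ω_n = √(3.9K_p) and 2ζω_n = 9, giving ζ = 9/(2√(3.9K_p)).
Setting ζ = 0.62: √(3.9K_p) = 9/(2·0.62) = 7.258, so K_p = 52.68/3.9 = 13.5.

K_p = 13.5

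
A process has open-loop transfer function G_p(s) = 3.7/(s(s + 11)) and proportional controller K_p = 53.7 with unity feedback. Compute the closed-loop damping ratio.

With unity feedback the closed-loop characteristic equation is s² + 11s + 53.7·3.7 = s² + 11s + 198.7 = 0.
Matching s² + 2ζω_n s + ω_n²: ω_n = √198.7 = 14.1 rad/s and 2ζω_n = 11, so ζ = 11/(2·14.1) = 0.39.

ζ = 0.39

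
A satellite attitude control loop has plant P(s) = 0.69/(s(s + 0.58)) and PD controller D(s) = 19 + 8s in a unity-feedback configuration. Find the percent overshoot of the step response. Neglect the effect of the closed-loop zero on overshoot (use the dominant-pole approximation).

Forward path: (19 + 8s)·0.69/(s(s+0.58)). The closed-loop characteristic equation is s² + (0.58 + 0.69·8)s + 0.69·19 = 0.
That is s² + 6.1s + 13.11 = 0, so ω_n = 3.621 rad/s and ζ = 6.1/(2·3.621) = 0.8424.
%OS = 100·exp(−πζ/√(1−ζ²)) = 0.737%.

0.737%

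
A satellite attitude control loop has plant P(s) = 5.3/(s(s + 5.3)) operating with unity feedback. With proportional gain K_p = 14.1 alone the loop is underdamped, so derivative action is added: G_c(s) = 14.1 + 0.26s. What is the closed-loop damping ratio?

ζ = 0.386

Forward path: (14.1 + 0.26s)·5.3/(s(s+5.3)). The closed-loop characteristic equation is s² + (5.3 + 5.3·0.26)s + 5.3·14.1 = 0.
That is s² + 6.678s + 74.73 = 0, so ω_n = 8.645 rad/s and ζ = 6.678/(2·8.645) = 0.3863.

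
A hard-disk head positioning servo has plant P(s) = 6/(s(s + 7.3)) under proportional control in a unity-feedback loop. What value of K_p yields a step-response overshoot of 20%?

K_p = 10.7

From %OS = 100·exp(−πζ/√(1−ζ²)) = 20%, ζ = −ln(0.2)/√(π²+ln²(0.2)) = 0.4559.
Characteristic equation s² + 7.3s + 6K_p = 0 gives ζ = 7.3/(2√(6K_p)).
Setting ζ = 0.4559: √(6K_p) = 7.3/(2·0.4559) = 8.005, so K_p = 64.08/6 = 10.7.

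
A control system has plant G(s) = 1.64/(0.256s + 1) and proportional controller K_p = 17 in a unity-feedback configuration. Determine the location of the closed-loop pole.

Closed loop: T(s) = K_p·G/(1+K_p·G) = 27.88/(0.256s + 1 + 27.88), with pole at s = −(1 + 27.88)/0.256 = −112.8.

s = -112.8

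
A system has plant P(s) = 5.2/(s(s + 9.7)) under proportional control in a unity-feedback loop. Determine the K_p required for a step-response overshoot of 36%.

From %OS = 100·exp(−πζ/√(1−ζ²)) = 36%, ζ = −ln(0.36)/√(π²+ln²(0.36)) = 0.3093.
Characteristic equation s² + 9.7s + 5.2K_p = 0 gives ζ = 9.7/(2√(5.2K_p)).
Setting ζ = 0.3093: √(5.2K_p) = 9.7/(2·0.3093) = 15.68, so K_p = 245.9/5.2 = 47.3.

K_p = 47.3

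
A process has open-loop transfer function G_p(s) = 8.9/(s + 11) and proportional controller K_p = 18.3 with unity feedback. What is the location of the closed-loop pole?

Closed-loop transfer function: T(s) = K_p·G_p(s)/(1 + K_p·G_p(s)) = 162.9/(s + 11 + 162.9) = 162.9/(s + 173.9).
The closed-loop pole is at s = −173.9.

s = -173.9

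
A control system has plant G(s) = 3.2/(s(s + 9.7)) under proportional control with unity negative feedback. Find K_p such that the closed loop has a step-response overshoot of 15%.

From %OS = 100·exp(−πζ/√(1−ζ²)) = 15%, ζ = −ln(0.15)/√(π²+ln²(0.15)) = 0.5169.
Characteristic equation s² + 9.7s + 3.2K_p = 0 gives ζ = 9.7/(2√(3.2K_p)).
Setting ζ = 0.5169: √(3.2K_p) = 9.7/(2·0.5169) = 9.382, so K_p = 88.03/3.2 = 27.5.

K_p = 27.5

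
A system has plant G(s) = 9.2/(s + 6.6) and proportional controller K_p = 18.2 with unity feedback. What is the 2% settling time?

T_s ≈ 0.023 s

Closed-loop transfer function: T(s) = K_p·G(s)/(1 + K_p·G(s)) = 167.4/(s + 6.6 + 167.4) = 167.4/(s + 174).
Time constant τ = 1/174 = 0.005746 s, so the 2% settling time is about 4τ = 0.023 s.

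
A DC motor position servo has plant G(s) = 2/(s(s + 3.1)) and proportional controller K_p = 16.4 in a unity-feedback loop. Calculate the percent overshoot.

41.3%

From 1 + K_pG(s) = 0: s² + 3.1s + 32.8 = 0 ⇒ ω_n = 5.727, ζ = 0.2706.
%OS = 100·exp(−πζ/√(1−ζ²)) = 100·exp(−π·0.2706/√0.9268) = 41.3%.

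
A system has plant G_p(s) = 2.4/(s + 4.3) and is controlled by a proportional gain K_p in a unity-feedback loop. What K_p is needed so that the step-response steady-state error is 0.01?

Steady-state error for a unit step on this type-0 loop is 1/(1 + K_p·G_p(0)).
G_p(0) = 0.5581. Require 1/(1 + K_p·0.5581) = 0.01, so 1 + 0.5581·K_p = 100.
K_p = (100 − 1)/0.5581 = 177.

K_p = 177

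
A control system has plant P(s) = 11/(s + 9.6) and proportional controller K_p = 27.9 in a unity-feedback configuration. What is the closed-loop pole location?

Closed-loop transfer function: T(s) = K_p·P(s)/(1 + K_p·P(s)) = 306.9/(s + 9.6 + 306.9) = 306.9/(s + 316.5).
The closed-loop pole is at s = −316.5.

s = -316.5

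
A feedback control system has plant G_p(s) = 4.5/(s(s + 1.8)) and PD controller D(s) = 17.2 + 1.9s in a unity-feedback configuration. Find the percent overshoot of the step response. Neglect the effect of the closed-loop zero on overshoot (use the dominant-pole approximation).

Forward path: (17.2 + 1.9s)·4.5/(s(s+1.8)). The closed-loop characteristic equation is s² + (1.8 + 4.5·1.9)s + 4.5·17.2 = 0.
That is s² + 10.35s + 77.4 = 0, so ω_n = 8.798 rad/s and ζ = 10.35/(2·8.798) = 0.5882.
%OS = 100·exp(−πζ/√(1−ζ²)) = 10.2%.

10.2%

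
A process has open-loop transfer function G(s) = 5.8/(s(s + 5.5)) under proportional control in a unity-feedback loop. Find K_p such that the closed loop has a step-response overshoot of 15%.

From %OS = 100·exp(−πζ/√(1−ζ²)) = 15%, ζ = −ln(0.15)/√(π²+ln²(0.15)) = 0.5169.
Characteristic equation s² + 5.5s + 5.8K_p = 0 gives ζ = 5.5/(2√(5.8K_p)).
Setting ζ = 0.5169: √(5.8K_p) = 5.5/(2·0.5169) = 5.32, so K_p = 28.3/5.8 = 4.88.

K_p = 4.88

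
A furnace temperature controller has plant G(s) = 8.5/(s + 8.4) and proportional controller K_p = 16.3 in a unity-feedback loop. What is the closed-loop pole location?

s = -147

Closed-loop transfer function: T(s) = K_p·G(s)/(1 + K_p·G(s)) = 138.6/(s + 8.4 + 138.6) = 138.6/(s + 147).
The closed-loop pole is at s = −147.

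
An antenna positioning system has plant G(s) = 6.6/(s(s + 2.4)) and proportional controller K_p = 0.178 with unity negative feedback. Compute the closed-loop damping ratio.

With unity feedback the closed-loop characteristic equation is s² + 2.4s + 0.178·6.6 = s² + 2.4s + 1.175 = 0.
So ω_n² = 1.175 ⇒ ω_n = 1.084 rad/s, and ζ = 2.4/(2ω_n) = 1.11.

ζ = 1.11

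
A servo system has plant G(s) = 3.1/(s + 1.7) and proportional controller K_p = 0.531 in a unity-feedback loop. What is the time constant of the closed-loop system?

Closed-loop transfer function: T(s) = K_p·G(s)/(1 + K_p·G(s)) = 1.646/(s + 1.7 + 1.646) = 1.646/(s + 3.346).
Time constant τ = 1/3.346 = 0.299 s.

τ = 0.299 s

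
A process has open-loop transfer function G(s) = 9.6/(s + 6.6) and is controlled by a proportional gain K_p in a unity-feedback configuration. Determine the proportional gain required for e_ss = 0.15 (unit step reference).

K_p = 3.9

The loop is type 0, so e_ss(step) = 1/(1 + K_pos) with K_pos = K_p·G(0).
G(0) = 1.455. Require 1/(1 + K_p·1.455) = 0.15, so 1 + 1.455·K_p = 6.667.
K_p = (6.667 − 1)/1.455 = 3.9.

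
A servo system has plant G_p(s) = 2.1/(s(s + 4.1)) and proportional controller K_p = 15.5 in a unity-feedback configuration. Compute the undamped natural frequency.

ω_n = 5.71 rad/s

1 + K_p·G_p(s) = 0 gives s² + 4.1s + 32.55 = 0.
So ω_n² = 32.55 ⇒ ω_n = 5.705 rad/s, and ζ = 4.1/(2ω_n) = 0.359.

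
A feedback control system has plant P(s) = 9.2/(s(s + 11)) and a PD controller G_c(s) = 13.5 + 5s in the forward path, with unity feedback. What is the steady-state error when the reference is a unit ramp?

0.0886

The loop has one pole at the origin (type 1). Velocity error constant K_v = lim_{s→0} s·G_c(s)P(s) = 13.5·9.2/11 = 11.29.
Steady-state error to a unit ramp: e_ss = 1/K_v = 0.0886.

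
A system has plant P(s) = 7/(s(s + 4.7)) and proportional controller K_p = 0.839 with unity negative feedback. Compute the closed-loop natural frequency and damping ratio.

ω_n = 2.42 rad/s, ζ = 0.97

The closed-loop denominator is s(s+4.7) + 0.839·7 = s² + 4.7s + 5.873.
So ω_n² = 5.873 ⇒ ω_n = 2.423 rad/s, and ζ = 4.7/(2ω_n) = 0.97.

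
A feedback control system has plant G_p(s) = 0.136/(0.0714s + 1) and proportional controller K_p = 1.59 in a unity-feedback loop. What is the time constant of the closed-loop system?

Closed loop: T(s) = K_p·G_p/(1+K_p·G_p) = 0.2162/(0.0714s + 1 + 0.2162), with pole at s = −(1 + 0.2162)/0.0714 = −17.03.
Closed-loop time constant τ = 1/17.03 = 0.0587 s.

τ = 0.0587 s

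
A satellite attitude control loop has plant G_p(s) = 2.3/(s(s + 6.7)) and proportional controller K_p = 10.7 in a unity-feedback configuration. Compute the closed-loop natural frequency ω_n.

ω_n = 4.96 rad/s

1 + K_p·G_p(s) = 0 gives s² + 6.7s + 24.61 = 0.
So ω_n² = 24.61 ⇒ ω_n = 4.961 rad/s, and ζ = 6.7/(2ω_n) = 0.675.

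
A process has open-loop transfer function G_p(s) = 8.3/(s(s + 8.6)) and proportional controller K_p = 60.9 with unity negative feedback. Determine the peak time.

Closed-loop characteristic equation: s² + 8.6s + 505.5 = 0, so ω_n = 22.48 rad/s and ζ = 8.6/(2·22.48) = 0.1913.
Damped frequency ω_d = ω_n√(1−ζ²) = 22.07 rad/s, so peak time T_p = π/ω_d = 0.142 s.

T_p = 0.142 s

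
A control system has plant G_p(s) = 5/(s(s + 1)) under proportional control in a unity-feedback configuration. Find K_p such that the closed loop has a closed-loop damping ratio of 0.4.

K_p = 0.312

Closed-loop characteristic equation: s² + 1s + K_p·5 = 0.
So ω_n = √(5K_p) and 2ζω_n = 1, giving ζ = 1/(2√(5K_p)).
Setting ζ = 0.4: √(5K_p) = 1/(2·0.4) = 1.25, so K_p = 1.562/5 = 0.312.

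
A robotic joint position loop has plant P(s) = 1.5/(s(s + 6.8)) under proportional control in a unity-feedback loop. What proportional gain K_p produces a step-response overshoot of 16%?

K_p = 30.4

From %OS = 100·exp(−πζ/√(1−ζ²)) = 16%, ζ = −ln(0.16)/√(π²+ln²(0.16)) = 0.5039.
Characteristic equation s² + 6.8s + 1.5K_p = 0 gives ζ = 6.8/(2√(1.5K_p)).
Setting ζ = 0.5039: √(1.5K_p) = 6.8/(2·0.5039) = 6.748, so K_p = 45.53/1.5 = 30.4.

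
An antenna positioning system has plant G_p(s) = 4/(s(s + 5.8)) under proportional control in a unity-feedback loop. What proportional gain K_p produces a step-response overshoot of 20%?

From %OS = 100·exp(−πζ/√(1−ζ²)) = 20%, ζ = −ln(0.2)/√(π²+ln²(0.2)) = 0.4559.
Characteristic equation s² + 5.8s + 4K_p = 0 gives ζ = 5.8/(2√(4K_p)).
Setting ζ = 0.4559: √(4K_p) = 5.8/(2·0.4559) = 6.36, so K_p = 40.45/4 = 10.1.

K_p = 10.1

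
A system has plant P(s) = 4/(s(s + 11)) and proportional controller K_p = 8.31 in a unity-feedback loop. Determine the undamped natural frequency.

1 + K_p·P(s) = 0 gives s² + 11s + 33.24 = 0.
Matching s² + 2ζω_n s + ω_n²: ω_n = √33.24 = 5.765 rad/s and 2ζω_n = 11, so ζ = 11/(2·5.765) = 0.954.

ω_n = 5.77 rad/s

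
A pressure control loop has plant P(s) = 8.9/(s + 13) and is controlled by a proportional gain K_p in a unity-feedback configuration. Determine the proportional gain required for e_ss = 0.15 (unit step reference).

For a type-0 loop with proportional control, e_ss = 1/(1 + K_p·P(0)).
P(0) = 0.6846. Require 1/(1 + K_p·0.6846) = 0.15, so 1 + 0.6846·K_p = 6.667.
K_p = (6.667 − 1)/0.6846 = 8.28.

K_p = 8.28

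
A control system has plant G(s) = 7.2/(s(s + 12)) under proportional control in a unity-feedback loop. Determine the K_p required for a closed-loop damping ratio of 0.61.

Closed-loop characteristic equation: s² + 12s + K_p·7.2 = 0.
So ω_n = √(7.2K_p) and 2ζω_n = 12, giving ζ = 12/(2√(7.2K_p)).
Setting ζ = 0.61: √(7.2K_p) = 12/(2·0.61) = 9.836, so K_p = 96.75/7.2 = 13.4.

K_p = 13.4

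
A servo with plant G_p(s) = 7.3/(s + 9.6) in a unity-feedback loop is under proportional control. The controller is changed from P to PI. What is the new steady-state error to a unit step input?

Adding integral action puts a pole at s = 0 in the forward path, raising the system type to 1; a type-1 loop has zero steady-state error to a step.

0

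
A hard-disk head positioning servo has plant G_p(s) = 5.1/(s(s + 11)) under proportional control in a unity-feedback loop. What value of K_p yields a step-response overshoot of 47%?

K_p = 109

From %OS = 100·exp(−πζ/√(1−ζ²)) = 47%, ζ = −ln(0.47)/√(π²+ln²(0.47)) = 0.2337.
Characteristic equation s² + 11s + 5.1K_p = 0 gives ζ = 11/(2√(5.1K_p)).
Setting ζ = 0.2337: √(5.1K_p) = 11/(2·0.2337) = 23.54, so K_p = 554/5.1 = 109.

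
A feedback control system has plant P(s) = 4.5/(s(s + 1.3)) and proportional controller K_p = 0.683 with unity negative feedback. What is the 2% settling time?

T_s ≈ 6.15 s

The closed-loop denominator s² + 1.3s + 3.074 gives ω_n = √3.074 = 1.753 and ζ = 1.3/(2ω_n) = 0.3708.
2% settling time T_s ≈ 4/(ζω_n) = 4/0.65 = 6.15 s.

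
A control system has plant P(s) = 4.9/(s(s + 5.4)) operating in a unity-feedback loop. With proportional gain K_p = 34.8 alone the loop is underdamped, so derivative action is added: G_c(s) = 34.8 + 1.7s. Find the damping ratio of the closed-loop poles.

ζ = 0.526

Forward path: (34.8 + 1.7s)·4.9/(s(s+5.4)). The closed-loop characteristic equation is s² + (5.4 + 4.9·1.7)s + 4.9·34.8 = 0.
That is s² + 13.73s + 170.5 = 0, so ω_n = 13.06 rad/s and ζ = 13.73/(2·13.06) = 0.5257.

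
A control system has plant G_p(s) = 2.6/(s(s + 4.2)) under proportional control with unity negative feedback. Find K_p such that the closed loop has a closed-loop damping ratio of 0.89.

Closed-loop characteristic equation: s² + 4.2s + K_p·2.6 = 0.
So ω_n = √(2.6K_p) and 2ζω_n = 4.2, giving ζ = 4.2/(2√(2.6K_p)).
Setting ζ = 0.89: √(2.6K_p) = 4.2/(2·0.89) = 2.36, so K_p = 5.567/2.6 = 2.14.

K_p = 2.14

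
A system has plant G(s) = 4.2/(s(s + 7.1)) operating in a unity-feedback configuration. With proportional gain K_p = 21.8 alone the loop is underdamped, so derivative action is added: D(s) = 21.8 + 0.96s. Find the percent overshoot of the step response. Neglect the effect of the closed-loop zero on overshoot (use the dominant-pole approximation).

10.6%

Forward path: (21.8 + 0.96s)·4.2/(s(s+7.1)). The closed-loop characteristic equation is s² + (7.1 + 4.2·0.96)s + 4.2·21.8 = 0.
That is s² + 11.13s + 91.56 = 0, so ω_n = 9.569 rad/s and ζ = 11.13/(2·9.569) = 0.5817.
%OS = 100·exp(−πζ/√(1−ζ²)) = 10.6%.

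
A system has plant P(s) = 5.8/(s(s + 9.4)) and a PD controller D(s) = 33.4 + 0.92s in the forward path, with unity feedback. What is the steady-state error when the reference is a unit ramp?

The loop has one pole at the origin (type 1). Velocity error constant K_v = lim_{s→0} s·D(s)P(s) = 33.4·5.8/9.4 = 20.61.
Steady-state error to a unit ramp: e_ss = 1/K_v = 0.0485.

0.0485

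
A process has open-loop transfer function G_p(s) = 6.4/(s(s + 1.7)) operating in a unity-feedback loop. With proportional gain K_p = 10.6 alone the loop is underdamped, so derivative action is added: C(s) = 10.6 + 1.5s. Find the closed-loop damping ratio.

ζ = 0.686

Forward path: (10.6 + 1.5s)·6.4/(s(s+1.7)). The closed-loop characteristic equation is s² + (1.7 + 6.4·1.5)s + 6.4·10.6 = 0.
That is s² + 11.3s + 67.84 = 0, so ω_n = 8.237 rad/s and ζ = 11.3/(2·8.237) = 0.686.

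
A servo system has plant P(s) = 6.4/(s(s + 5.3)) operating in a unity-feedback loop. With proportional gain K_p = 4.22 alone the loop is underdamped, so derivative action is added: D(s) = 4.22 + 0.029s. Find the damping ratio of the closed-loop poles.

Forward path: (4.22 + 0.029s)·6.4/(s(s+5.3)). The closed-loop characteristic equation is s² + (5.3 + 6.4·0.029)s + 6.4·4.22 = 0.
That is s² + 5.486s + 27.01 = 0, so ω_n = 5.197 rad/s and ζ = 5.486/(2·5.197) = 0.5278.

ζ = 0.528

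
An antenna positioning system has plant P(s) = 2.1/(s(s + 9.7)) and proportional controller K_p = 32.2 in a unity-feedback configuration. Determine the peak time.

Closed-loop characteristic equation: s² + 9.7s + 67.62 = 0, so ω_n = 8.223 rad/s and ζ = 9.7/(2·8.223) = 0.5898.
Damped frequency ω_d = ω_n√(1−ζ²) = 6.641 rad/s, so peak time T_p = π/ω_d = 0.473 s.

T_p = 0.473 s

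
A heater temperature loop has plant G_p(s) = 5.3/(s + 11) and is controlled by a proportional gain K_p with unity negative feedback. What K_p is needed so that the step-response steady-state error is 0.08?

K_p = 23.9

For a type-0 loop with proportional control, e_ss = 1/(1 + K_p·G_p(0)).
G_p(0) = 0.4818. Require 1/(1 + K_p·0.4818) = 0.08, so 1 + 0.4818·K_p = 12.5.
K_p = (12.5 − 1)/0.4818 = 23.9.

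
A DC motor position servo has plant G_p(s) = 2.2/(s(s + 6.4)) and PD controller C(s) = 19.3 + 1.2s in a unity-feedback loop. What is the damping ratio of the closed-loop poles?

Forward path: (19.3 + 1.2s)·2.2/(s(s+6.4)). The closed-loop characteristic equation is s² + (6.4 + 2.2·1.2)s + 2.2·19.3 = 0.
That is s² + 9.04s + 42.46 = 0, so ω_n = 6.516 rad/s and ζ = 9.04/(2·6.516) = 0.6937.

ζ = 0.694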